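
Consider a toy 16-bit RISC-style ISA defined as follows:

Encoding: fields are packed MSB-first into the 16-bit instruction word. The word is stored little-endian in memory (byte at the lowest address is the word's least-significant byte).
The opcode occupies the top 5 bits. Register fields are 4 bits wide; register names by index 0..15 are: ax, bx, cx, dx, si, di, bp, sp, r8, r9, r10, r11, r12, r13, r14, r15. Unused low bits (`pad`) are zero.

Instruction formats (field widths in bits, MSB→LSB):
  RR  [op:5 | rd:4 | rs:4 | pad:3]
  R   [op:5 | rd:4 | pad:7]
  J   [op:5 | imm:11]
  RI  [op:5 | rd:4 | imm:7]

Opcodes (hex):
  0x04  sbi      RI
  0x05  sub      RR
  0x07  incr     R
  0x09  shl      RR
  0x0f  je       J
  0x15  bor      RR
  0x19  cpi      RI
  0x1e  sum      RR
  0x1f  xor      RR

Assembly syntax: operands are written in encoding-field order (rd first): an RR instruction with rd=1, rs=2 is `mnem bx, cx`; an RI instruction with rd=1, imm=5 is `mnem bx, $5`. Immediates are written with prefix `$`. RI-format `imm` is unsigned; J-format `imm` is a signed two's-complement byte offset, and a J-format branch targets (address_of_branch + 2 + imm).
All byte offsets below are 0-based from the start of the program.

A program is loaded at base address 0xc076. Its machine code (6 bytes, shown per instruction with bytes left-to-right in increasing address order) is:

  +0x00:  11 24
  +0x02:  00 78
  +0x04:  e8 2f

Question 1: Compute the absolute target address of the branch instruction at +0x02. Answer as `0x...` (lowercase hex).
0xc07a

+0x02: 00 78 ⇒ word 0x7800 (little)
  op=0x7800>>11=0xf ⇒ je (J)
  imm@[10:0]=0x0 ⇒ $0
  target = base 0xc076 + off 0x02 + 2 + imm 0 = 0xc07a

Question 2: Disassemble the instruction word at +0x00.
sbi r8, $17

@+00  little-endian(11 24) = 0x2411
  opcode bits[15:11]=0x4: sbi/RI
  rd: (w>>7)&0xf=0x8 → r8
  imm: (w>>0)&0x7f=0x11 → $17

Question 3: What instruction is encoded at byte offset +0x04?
@+04  little-endian(e8 2f) = 0x2fe8
  top 5b → 0x5 → sub [RR]
  rd: (w>>7)&0xf=0xf → r15
  rs: (w>>3)&0xf=0xd → r13

sub r15, r13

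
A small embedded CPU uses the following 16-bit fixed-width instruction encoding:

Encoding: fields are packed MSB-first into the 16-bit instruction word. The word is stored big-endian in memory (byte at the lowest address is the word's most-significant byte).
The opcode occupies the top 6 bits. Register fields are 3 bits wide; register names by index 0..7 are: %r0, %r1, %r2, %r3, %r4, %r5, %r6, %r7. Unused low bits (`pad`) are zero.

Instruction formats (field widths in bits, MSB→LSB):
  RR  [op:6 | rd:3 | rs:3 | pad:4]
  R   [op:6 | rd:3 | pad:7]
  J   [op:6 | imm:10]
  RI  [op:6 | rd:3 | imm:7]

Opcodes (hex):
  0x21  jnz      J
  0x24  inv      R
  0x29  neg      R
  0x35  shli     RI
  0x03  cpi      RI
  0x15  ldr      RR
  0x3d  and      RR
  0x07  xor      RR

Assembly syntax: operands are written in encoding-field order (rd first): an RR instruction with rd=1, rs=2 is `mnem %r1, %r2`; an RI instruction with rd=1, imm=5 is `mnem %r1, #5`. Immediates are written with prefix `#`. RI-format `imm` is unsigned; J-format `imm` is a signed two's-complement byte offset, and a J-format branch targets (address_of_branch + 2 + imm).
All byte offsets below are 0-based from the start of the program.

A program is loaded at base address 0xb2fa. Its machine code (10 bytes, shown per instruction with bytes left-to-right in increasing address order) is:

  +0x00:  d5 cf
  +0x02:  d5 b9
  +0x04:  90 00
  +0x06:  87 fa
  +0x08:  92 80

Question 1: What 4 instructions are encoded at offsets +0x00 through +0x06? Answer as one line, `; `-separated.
off 0x00: read d5 cf as big → 0xd5cf
  opcode bits[15:10]=0x35: shli/RI
  rd@[9:7]=0x3 ⇒ %r3
  imm@[6:0]=0x4f ⇒ #79
off 0x02: read d5 b9 as big → 0xd5b9
  opcode bits[15:10]=0x35: shli/RI
  rd@[9:7]=0x3 ⇒ %r3
  imm@[6:0]=0x39 ⇒ #57
off 0x04: read 90 00 as big → 0x9000
  opcode bits[15:10]=0x24: inv/R
  rd@[9:7]=0x0 ⇒ %r0
off 0x06: read 87 fa as big → 0x87fa
  opcode bits[15:10]=0x21: jnz/J
  imm@[9:0]=0x3fa (s10→-6) ⇒ #-6

shli %r3, #79; shli %r3, #57; inv %r0; jnz #-6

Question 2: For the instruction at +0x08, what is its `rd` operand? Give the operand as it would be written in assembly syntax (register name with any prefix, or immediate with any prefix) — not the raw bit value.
%r5

@+08  big-endian(92 80) = 0x9280
  top 6b → 0x24 → inv [R]
  [9:7] rd=5 = %r5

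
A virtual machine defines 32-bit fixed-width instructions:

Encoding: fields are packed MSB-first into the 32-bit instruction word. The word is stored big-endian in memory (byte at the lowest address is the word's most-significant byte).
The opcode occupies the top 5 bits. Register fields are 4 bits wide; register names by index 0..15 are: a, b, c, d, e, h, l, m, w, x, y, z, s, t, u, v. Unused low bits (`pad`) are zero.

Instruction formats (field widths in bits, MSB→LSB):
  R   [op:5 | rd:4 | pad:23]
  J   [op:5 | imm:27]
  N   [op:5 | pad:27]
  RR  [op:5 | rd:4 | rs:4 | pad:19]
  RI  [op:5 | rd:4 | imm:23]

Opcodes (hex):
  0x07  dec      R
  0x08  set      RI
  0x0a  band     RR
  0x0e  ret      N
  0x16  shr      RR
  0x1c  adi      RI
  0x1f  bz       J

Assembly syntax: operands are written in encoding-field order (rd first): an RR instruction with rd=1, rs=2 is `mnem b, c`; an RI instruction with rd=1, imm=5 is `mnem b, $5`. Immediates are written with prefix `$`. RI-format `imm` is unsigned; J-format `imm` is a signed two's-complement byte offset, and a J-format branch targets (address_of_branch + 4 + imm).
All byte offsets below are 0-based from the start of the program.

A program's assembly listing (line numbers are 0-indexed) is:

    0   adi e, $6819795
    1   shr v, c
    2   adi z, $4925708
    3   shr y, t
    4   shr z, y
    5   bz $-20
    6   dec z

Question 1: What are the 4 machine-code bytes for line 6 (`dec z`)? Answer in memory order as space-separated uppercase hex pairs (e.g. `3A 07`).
3D 80 00 00

L6: dec op=0x7:5|rd=11:4|pad=0:23 ⇒ 0x3d800000 ⇒ big 3d 80 00 00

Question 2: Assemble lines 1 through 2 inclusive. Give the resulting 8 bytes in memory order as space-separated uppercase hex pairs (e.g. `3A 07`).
L1: shr op=0x16:5|rd=15:4|rs=2:4|pad=0:19 ⇒ 0xb7900000 ⇒ big b7 90 00 00
L2: adi op=0x1c:5|rd=11:4|imm=4925708:23 ⇒ 0xe5cb290c ⇒ big e5 cb 29 0c

B7 90 00 00 E5 CB 29 0C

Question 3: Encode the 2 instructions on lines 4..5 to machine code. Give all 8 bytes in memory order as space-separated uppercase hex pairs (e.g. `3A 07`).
B5 D0 00 00 FF FF FF EC

line 4 (shr): pack op=0x16:5|rd=11:4|rs=10:4|pad=0:19 = 0xb5d00000; big→ b5 d0 00 00
line 5 (bz): pack op=0x1f:5|imm=-20:27 = 0xffffffec; big→ ff ff ff ec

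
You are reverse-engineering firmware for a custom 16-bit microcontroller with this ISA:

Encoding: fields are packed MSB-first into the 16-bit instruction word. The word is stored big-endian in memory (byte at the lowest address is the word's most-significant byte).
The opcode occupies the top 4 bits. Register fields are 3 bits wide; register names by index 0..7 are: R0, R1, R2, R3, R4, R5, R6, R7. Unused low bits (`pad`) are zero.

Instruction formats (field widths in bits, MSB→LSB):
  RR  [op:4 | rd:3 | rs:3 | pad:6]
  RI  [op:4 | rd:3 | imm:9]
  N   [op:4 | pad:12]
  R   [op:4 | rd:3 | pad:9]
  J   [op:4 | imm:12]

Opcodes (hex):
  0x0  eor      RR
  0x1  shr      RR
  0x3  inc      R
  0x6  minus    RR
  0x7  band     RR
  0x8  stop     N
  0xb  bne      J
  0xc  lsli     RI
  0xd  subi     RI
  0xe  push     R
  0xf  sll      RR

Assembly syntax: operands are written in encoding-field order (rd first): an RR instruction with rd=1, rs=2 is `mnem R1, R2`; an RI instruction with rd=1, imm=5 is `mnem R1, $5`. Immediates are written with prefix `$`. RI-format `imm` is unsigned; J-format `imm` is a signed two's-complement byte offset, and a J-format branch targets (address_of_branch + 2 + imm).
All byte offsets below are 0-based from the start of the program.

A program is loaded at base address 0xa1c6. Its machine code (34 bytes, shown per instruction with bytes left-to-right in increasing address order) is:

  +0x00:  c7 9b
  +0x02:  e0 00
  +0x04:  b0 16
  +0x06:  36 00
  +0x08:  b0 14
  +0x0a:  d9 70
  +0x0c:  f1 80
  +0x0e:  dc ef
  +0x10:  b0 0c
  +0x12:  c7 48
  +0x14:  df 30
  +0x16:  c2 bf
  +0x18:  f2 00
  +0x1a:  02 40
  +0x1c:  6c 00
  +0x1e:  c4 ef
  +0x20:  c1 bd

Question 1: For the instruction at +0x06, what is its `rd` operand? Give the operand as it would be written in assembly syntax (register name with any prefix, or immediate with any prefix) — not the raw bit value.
[06] 36 00 → 0x3600
  top 4b → 0x3 → inc [R]
  [11:9] rd=3 = R3

R3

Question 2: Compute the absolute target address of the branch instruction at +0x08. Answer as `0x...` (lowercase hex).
0xa1e4

@+08  big-endian(b0 14) = 0xb014
  op=0xb014>>12=0xb ⇒ bne (J)
  [11:0] imm=20 = $20
  target = base 0xa1c6 + off 0x08 + 2 + imm 20 = 0xa1e4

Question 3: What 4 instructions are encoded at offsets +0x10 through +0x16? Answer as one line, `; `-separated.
@+10  big-endian(b0 0c) = 0xb00c
  op=0xb00c>>12=0xb ⇒ bne (J)
  imm@[11:0]=0xc ⇒ $12
@+12  big-endian(c7 48) = 0xc748
  op=0xc748>>12=0xc ⇒ lsli (RI)
  rd@[11:9]=0x3 ⇒ R3
  imm@[8:0]=0x148 ⇒ $328
@+14  big-endian(df 30) = 0xdf30
  op=0xdf30>>12=0xd ⇒ subi (RI)
  rd@[11:9]=0x7 ⇒ R7
  imm@[8:0]=0x130 ⇒ $304
@+16  big-endian(c2 bf) = 0xc2bf
  op=0xc2bf>>12=0xc ⇒ lsli (RI)
  rd@[11:9]=0x1 ⇒ R1
  imm@[8:0]=0xbf ⇒ $191

bne $12; lsli R3, $328; subi R7, $304; lsli R1, $191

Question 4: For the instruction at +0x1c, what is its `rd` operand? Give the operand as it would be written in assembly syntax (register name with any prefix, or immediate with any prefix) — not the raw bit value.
R6

off 0x1c: read 6c 00 as big → 0x6c00
  top 4b → 0x6 → minus [RR]
  rd: (w>>9)&0x7=0x6 → R6
  rs: (w>>6)&0x7=0x0 → R0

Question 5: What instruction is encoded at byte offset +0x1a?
eor R1, R1

off 0x1a: read 02 40 as big → 0x0240
  op=0x0240>>12=0x0 ⇒ eor (RR)
  rd: (w>>9)&0x7=0x1 → R1
  rs: (w>>6)&0x7=0x1 → R1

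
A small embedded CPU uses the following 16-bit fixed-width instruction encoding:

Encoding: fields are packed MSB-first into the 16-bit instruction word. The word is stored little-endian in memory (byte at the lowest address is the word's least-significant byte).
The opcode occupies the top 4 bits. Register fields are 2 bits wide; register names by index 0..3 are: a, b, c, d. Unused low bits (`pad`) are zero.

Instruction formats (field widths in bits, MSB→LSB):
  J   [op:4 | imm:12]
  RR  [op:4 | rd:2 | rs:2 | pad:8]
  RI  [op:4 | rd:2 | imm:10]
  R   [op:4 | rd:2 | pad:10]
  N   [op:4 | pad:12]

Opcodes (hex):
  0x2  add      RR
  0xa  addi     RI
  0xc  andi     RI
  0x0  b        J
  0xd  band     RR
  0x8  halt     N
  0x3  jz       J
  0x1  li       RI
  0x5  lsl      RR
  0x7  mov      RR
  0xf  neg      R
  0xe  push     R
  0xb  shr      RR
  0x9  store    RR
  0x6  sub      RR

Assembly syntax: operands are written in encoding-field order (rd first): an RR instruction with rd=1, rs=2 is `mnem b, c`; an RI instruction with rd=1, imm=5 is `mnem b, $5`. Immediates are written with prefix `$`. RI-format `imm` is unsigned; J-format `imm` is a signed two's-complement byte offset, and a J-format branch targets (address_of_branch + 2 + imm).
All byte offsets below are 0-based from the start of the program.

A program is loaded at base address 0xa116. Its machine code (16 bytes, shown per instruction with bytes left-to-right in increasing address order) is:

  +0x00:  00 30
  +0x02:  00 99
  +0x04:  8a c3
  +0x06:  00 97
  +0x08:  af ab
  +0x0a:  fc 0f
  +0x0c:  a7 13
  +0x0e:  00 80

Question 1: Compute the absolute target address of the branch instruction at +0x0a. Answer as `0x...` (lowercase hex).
[0a] fc 0f → 0x0ffc
  top 4b → 0x0 → b [J]
  imm: (w>>0)&0xfff=0xffc (s12→-4) → $-4
  target = base 0xa116 + off 0x0a + 2 + imm -4 = 0xa11e

0xa11e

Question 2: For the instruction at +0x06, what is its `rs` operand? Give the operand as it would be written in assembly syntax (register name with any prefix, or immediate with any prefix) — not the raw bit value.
d

[06] 00 97 → 0x9700
  opcode bits[15:12]=0x9: store/RR
  [11:10] rd=1 = b
  [9:8] rs=3 = d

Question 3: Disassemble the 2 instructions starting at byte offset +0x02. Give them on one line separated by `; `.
store c, b; andi a, $906

off 0x02: read 00 99 as little → 0x9900
  opcode bits[15:12]=0x9: store/RR
  rd: (w>>10)&0x3=0x2 → c
  rs: (w>>8)&0x3=0x1 → b
off 0x04: read 8a c3 as little → 0xc38a
  opcode bits[15:12]=0xc: andi/RI
  rd: (w>>10)&0x3=0x0 → a
  imm: (w>>0)&0x3ff=0x38a → $906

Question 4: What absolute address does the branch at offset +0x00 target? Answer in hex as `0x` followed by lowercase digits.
[00] 00 30 → 0x3000
  opcode bits[15:12]=0x3: jz/J
  imm@[11:0]=0x0 ⇒ $0
  target = base 0xa116 + off 0x00 + 2 + imm 0 = 0xa118

0xa118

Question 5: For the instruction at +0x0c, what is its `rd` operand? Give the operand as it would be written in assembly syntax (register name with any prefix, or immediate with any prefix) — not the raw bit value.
off 0x0c: read a7 13 as little → 0x13a7
  op=0x13a7>>12=0x1 ⇒ li (RI)
  rd@[11:10]=0x0 ⇒ a
  imm@[9:0]=0x3a7 ⇒ $935

a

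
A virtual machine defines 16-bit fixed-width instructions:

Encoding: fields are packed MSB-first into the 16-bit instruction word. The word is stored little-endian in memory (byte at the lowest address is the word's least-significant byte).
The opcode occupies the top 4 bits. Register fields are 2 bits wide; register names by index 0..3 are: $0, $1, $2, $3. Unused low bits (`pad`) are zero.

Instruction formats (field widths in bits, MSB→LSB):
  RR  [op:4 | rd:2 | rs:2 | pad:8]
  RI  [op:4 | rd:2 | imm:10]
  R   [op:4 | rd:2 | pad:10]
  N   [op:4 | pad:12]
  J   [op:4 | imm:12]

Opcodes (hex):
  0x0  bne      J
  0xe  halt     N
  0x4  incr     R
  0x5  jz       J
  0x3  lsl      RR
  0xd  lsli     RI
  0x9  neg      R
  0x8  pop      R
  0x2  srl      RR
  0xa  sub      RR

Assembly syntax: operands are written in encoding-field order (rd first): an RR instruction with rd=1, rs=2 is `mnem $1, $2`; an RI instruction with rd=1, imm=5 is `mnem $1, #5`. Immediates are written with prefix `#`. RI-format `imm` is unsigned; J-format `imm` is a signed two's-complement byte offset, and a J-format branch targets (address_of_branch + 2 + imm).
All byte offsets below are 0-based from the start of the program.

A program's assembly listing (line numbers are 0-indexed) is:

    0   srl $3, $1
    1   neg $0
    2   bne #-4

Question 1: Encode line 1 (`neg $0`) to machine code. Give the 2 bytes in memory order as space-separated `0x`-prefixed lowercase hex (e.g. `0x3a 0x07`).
L1: neg op=0x9:4|rd=0:2|pad=0:10 ⇒ 0x9000 ⇒ little 00 90

0x00 0x90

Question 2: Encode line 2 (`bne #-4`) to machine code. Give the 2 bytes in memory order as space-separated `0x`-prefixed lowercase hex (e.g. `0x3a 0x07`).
2. bne fields op=0x0:4|imm=-4:12 → word 0ffch → fc 0f

0xfc 0x0f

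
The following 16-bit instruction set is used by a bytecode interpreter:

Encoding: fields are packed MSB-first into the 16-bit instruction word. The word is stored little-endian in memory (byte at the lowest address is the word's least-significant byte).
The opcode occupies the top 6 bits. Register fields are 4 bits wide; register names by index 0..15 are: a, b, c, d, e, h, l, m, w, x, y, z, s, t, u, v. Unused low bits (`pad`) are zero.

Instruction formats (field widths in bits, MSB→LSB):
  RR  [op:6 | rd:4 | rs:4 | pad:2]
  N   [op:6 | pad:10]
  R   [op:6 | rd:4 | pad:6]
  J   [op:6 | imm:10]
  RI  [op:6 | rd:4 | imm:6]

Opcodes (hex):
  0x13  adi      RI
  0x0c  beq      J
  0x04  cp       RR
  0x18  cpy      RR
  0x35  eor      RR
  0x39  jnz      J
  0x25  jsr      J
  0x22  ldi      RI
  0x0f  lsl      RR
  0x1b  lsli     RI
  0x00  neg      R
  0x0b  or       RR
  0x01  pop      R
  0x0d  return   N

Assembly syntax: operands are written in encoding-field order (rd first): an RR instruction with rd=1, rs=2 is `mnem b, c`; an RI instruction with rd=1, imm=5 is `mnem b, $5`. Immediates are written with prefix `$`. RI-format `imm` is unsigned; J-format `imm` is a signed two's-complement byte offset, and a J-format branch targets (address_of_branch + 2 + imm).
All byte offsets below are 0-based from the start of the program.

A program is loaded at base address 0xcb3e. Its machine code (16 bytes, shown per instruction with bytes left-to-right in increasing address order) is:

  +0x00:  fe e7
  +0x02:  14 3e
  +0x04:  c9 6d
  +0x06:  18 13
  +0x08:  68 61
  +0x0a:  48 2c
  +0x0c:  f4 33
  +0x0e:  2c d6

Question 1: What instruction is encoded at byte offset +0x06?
@+06  little-endian(18 13) = 0x1318
  op=0x1318>>10=0x4 ⇒ cp (RR)
  rd: (w>>6)&0xf=0xc → s
  rs: (w>>2)&0xf=0x6 → l

cp s, l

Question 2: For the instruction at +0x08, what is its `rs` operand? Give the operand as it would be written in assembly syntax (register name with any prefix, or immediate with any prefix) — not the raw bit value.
y

[08] 68 61 → 0x6168
  opcode bits[15:10]=0x18: cpy/RR
  rd: (w>>6)&0xf=0x5 → h
  rs: (w>>2)&0xf=0xa → y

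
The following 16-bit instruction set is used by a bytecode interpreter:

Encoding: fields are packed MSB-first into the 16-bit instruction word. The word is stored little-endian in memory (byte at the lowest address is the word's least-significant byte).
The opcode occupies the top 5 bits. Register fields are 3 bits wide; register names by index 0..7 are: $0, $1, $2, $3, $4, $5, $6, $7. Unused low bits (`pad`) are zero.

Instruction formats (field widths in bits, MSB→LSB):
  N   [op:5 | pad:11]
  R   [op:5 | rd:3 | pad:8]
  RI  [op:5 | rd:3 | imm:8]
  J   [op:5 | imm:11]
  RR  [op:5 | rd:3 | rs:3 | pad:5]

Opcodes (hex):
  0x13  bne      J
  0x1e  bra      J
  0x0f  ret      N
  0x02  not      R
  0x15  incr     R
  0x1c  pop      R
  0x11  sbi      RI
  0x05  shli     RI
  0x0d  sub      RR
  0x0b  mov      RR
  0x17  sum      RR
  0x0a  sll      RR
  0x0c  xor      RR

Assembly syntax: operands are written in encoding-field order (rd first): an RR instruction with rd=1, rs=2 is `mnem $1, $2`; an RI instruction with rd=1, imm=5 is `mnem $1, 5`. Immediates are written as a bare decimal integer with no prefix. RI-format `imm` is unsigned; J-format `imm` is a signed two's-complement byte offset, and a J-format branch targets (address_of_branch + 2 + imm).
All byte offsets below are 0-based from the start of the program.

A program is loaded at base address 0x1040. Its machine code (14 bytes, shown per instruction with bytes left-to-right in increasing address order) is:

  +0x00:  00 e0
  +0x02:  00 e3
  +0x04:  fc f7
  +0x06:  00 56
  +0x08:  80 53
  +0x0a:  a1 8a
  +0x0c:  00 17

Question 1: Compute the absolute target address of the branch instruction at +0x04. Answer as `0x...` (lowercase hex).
0x1042

[04] fc f7 → 0xf7fc
  op=0xf7fc>>11=0x1e ⇒ bra (J)
  imm: (w>>0)&0x7ff=0x7fc (s11→-4) → -4
  target = base 0x1040 + off 0x04 + 2 + imm -4 = 0x1042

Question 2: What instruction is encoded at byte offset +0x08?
sll $3, $4

+0x08: 80 53 ⇒ word 0x5380 (little)
  top 5b → 0xa → sll [RR]
  rd: (w>>8)&0x7=0x3 → $3
  rs: (w>>5)&0x7=0x4 → $4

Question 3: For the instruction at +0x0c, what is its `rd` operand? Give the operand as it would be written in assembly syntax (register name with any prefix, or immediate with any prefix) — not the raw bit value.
+0x0c: 00 17 ⇒ word 0x1700 (little)
  op=0x1700>>11=0x2 ⇒ not (R)
  rd@[10:8]=0x7 ⇒ $7

$7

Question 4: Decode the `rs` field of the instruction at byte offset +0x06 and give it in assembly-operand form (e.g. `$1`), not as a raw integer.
$0

@+06  little-endian(00 56) = 0x5600
  op=0x5600>>11=0xa ⇒ sll (RR)
  [10:8] rd=6 = $6
  [7:5] rs=0 = $0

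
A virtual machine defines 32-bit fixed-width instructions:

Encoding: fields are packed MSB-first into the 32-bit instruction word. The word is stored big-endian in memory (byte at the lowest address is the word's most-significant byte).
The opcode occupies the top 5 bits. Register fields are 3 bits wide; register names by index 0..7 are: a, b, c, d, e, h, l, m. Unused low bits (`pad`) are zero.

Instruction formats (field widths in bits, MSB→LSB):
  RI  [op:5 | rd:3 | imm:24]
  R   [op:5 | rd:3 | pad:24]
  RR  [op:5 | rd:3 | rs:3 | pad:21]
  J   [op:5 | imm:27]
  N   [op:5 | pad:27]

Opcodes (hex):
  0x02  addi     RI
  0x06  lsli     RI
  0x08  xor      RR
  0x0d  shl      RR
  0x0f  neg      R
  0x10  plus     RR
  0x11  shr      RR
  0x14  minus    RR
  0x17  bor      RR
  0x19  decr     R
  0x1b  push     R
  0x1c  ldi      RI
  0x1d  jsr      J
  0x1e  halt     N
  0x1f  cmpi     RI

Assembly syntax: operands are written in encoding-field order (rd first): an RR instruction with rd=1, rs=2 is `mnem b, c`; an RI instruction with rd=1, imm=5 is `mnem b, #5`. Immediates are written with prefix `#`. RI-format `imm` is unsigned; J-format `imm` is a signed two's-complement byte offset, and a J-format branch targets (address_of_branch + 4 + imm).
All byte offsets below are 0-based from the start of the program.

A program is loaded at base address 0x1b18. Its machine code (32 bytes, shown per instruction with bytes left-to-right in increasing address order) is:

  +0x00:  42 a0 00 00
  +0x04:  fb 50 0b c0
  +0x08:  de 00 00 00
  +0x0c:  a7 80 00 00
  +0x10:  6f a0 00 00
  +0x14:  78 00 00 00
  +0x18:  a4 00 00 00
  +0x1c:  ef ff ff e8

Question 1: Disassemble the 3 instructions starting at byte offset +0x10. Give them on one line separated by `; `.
@+10  big-endian(6f a0 00 00) = 0x6fa00000
  op=0x6fa00000>>27=0xd ⇒ shl (RR)
  [26:24] rd=7 = m
  [23:21] rs=5 = h
@+14  big-endian(78 00 00 00) = 0x78000000
  op=0x78000000>>27=0xf ⇒ neg (R)
  [26:24] rd=0 = a
@+18  big-endian(a4 00 00 00) = 0xa4000000
  op=0xa4000000>>27=0x14 ⇒ minus (RR)
  [26:24] rd=4 = e
  [23:21] rs=0 = a

shl m, h; neg a; minus e, a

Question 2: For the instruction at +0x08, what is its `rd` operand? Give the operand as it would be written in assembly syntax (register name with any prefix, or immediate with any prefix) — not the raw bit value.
[08] de 00 00 00 → 0xde000000
  op=0xde000000>>27=0x1b ⇒ push (R)
  [26:24] rd=6 = l

l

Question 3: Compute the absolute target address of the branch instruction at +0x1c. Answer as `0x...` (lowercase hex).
0x1b20

@+1c  big-endian(ef ff ff e8) = 0xefffffe8
  top 5b → 0x1d → jsr [J]
  [26:0] imm=134217704 (s27→-24) = #-24
  target = base 0x1b18 + off 0x1c + 4 + imm -24 = 0x1b20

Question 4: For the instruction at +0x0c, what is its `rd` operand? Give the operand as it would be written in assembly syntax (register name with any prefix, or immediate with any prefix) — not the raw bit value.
m

@+0c  big-endian(a7 80 00 00) = 0xa7800000
  top 5b → 0x14 → minus [RR]
  rd@[26:24]=0x7 ⇒ m
  rs@[23:21]=0x4 ⇒ e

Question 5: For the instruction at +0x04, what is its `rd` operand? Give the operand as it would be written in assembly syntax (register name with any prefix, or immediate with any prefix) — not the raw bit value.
+0x04: fb 50 0b c0 ⇒ word 0xfb500bc0 (big)
  op=0xfb500bc0>>27=0x1f ⇒ cmpi (RI)
  rd: (w>>24)&0x7=0x3 → d
  imm: (w>>0)&0xffffff=0x500bc0 → #5245888

d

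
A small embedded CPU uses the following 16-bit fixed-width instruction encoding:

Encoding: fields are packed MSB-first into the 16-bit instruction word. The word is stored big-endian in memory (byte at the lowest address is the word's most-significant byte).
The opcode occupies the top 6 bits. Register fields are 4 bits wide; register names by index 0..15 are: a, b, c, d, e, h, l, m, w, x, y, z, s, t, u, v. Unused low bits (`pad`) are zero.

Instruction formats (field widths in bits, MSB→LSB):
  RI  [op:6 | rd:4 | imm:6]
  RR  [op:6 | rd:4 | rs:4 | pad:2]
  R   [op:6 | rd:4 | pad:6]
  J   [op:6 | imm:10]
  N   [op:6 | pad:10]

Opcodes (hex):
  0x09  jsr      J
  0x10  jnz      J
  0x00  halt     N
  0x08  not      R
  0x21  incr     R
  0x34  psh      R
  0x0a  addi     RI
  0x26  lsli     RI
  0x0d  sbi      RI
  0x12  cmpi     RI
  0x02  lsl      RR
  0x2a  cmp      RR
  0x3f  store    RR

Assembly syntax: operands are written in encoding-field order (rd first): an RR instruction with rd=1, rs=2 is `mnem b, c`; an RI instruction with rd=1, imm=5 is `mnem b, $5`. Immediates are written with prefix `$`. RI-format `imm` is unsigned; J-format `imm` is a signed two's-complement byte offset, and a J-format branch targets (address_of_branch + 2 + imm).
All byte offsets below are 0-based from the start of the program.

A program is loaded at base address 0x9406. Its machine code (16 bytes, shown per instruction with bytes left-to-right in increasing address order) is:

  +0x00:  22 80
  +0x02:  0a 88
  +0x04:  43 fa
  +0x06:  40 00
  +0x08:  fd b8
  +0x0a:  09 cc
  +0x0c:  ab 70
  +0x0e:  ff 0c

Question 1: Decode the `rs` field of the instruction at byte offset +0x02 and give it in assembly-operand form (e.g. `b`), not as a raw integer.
c

off 0x02: read 0a 88 as big → 0x0a88
  top 6b → 0x2 → lsl [RR]
  [9:6] rd=10 = y
  [5:2] rs=2 = c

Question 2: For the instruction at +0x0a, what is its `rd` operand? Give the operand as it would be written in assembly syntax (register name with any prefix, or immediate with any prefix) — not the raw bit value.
[0a] 09 cc → 0x09cc
  op=0x09cc>>10=0x2 ⇒ lsl (RR)
  [9:6] rd=7 = m
  [5:2] rs=3 = d

m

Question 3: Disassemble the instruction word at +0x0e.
store s, d

off 0x0e: read ff 0c as big → 0xff0c
  opcode bits[15:10]=0x3f: store/RR
  rd@[9:6]=0xc ⇒ s
  rs@[5:2]=0x3 ⇒ d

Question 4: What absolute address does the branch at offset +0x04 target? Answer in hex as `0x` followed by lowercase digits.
0x9406

off 0x04: read 43 fa as big → 0x43fa
  top 6b → 0x10 → jnz [J]
  [9:0] imm=1018 (s10→-6) = $-6
  target = base 0x9406 + off 0x04 + 2 + imm -6 = 0x9406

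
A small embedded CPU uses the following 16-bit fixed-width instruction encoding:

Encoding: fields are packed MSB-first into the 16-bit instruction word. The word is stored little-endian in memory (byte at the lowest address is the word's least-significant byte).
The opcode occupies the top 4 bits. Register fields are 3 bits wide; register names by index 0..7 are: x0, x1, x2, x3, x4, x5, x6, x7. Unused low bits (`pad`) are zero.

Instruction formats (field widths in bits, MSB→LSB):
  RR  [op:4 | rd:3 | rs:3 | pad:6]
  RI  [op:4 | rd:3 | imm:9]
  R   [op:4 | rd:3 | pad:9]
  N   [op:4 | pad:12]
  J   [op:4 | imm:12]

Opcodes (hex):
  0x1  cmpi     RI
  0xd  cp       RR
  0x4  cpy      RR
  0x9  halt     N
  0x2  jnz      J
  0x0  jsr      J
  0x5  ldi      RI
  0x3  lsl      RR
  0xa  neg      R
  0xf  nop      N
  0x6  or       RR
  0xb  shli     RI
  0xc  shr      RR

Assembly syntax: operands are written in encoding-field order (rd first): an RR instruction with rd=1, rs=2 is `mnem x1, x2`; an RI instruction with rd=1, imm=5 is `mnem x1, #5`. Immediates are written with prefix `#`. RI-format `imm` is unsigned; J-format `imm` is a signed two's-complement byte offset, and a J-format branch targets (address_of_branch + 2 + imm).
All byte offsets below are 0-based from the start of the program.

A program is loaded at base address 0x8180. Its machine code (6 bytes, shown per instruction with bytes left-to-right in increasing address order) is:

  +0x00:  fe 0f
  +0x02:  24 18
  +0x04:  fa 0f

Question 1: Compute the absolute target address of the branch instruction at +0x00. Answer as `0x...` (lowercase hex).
+0x00: fe 0f ⇒ word 0x0ffe (little)
  opcode bits[15:12]=0x0: jsr/J
  [11:0] imm=4094 (s12→-2) = #-2
  target = base 0x8180 + off 0x00 + 2 + imm -2 = 0x8180

0x8180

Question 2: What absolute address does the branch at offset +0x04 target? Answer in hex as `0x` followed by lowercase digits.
0x8180

off 0x04: read fa 0f as little → 0x0ffa
  top 4b → 0x0 → jsr [J]
  [11:0] imm=4090 (s12→-6) = #-6
  target = base 0x8180 + off 0x04 + 2 + imm -6 = 0x8180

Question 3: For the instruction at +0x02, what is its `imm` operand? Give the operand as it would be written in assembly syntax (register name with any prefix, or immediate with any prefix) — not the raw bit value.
#36

off 0x02: read 24 18 as little → 0x1824
  op=0x1824>>12=0x1 ⇒ cmpi (RI)
  [11:9] rd=4 = x4
  [8:0] imm=36 = #36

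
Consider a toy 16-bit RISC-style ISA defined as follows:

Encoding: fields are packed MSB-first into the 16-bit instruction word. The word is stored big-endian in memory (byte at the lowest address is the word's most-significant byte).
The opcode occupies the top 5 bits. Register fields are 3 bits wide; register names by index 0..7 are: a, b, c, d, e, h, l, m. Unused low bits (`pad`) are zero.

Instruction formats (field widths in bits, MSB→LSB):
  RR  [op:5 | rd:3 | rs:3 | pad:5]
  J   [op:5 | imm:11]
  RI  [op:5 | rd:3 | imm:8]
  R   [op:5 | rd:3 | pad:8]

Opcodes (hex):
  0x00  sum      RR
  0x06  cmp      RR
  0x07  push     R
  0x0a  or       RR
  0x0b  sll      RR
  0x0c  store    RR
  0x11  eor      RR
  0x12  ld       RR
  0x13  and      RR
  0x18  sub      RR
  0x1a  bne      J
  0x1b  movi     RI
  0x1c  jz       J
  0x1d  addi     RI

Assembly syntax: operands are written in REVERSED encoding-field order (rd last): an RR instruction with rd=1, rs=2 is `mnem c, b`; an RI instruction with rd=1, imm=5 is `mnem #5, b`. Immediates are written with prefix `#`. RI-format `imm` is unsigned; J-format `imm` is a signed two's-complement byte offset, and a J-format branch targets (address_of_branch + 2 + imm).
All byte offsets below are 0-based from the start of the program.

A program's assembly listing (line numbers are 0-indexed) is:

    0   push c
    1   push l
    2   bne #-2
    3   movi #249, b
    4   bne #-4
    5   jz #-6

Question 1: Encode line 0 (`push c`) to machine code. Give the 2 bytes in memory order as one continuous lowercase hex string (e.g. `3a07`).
0. push fields op=0x7:5|rd=2:3|pad=0:8 → word 3a00h → 3a 00

3a00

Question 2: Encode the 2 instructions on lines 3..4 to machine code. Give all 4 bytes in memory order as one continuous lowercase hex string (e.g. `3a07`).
L3: movi op=0x1b:5|rd=1:3|imm=249:8 ⇒ 0xd9f9 ⇒ big d9 f9
L4: bne op=0x1a:5|imm=-4:11 ⇒ 0xd7fc ⇒ big d7 fc

d9f9d7fc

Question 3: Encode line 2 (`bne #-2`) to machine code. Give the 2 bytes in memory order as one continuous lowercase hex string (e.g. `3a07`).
d7fe

L2: bne op=0x1a:5|imm=-2:11 ⇒ 0xd7fe ⇒ big d7 fe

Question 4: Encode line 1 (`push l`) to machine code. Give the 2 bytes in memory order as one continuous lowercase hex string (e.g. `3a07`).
3e00

line 1 (push): pack op=0x7:5|rd=6:3|pad=0:8 = 0x3e00; big→ 3e 00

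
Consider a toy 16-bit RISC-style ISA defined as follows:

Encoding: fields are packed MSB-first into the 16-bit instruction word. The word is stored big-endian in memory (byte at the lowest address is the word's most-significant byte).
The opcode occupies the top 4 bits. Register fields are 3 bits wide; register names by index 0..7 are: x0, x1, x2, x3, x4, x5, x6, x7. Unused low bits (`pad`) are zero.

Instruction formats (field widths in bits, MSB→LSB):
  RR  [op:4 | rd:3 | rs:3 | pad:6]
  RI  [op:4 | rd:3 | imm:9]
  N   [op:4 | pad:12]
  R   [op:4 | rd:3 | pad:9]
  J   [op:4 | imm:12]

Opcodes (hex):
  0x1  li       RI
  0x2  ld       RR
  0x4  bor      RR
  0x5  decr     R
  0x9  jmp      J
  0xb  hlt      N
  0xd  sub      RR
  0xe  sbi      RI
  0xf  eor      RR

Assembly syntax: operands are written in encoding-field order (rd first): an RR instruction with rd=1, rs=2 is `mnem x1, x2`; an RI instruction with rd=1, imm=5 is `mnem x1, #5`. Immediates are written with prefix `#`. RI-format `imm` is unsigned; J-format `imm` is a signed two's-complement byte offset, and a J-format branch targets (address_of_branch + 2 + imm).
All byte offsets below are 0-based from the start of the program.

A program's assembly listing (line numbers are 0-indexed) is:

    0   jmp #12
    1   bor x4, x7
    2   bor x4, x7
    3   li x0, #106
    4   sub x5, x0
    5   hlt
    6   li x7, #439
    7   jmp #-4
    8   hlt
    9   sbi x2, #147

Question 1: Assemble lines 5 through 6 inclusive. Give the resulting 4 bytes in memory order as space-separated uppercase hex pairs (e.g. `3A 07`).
5. hlt fields op=0xb:4|pad=0:12 → word b000h → b0 00
6. li fields op=0x1:4|rd=7:3|imm=439:9 → word 1fb7h → 1f b7

B0 00 1F B7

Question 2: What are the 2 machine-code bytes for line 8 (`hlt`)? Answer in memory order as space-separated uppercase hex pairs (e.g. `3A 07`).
L8: hlt op=0xb:4|pad=0:12 ⇒ 0xb000 ⇒ big b0 00

B0 00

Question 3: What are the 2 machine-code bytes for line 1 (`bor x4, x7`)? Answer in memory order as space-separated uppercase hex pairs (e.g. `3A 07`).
line 1 (bor): pack op=0x4:4|rd=4:3|rs=7:3|pad=0:6 = 0x49c0; big→ 49 c0

49 C0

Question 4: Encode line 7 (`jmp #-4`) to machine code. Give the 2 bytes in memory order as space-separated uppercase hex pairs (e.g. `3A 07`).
9F FC

line 7 (jmp): pack op=0x9:4|imm=-4:12 = 0x9ffc; big→ 9f fc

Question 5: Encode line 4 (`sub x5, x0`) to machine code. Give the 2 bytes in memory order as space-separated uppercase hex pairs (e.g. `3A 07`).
L4: sub op=0xd:4|rd=5:3|rs=0:3|pad=0:6 ⇒ 0xda00 ⇒ big da 00

DA 00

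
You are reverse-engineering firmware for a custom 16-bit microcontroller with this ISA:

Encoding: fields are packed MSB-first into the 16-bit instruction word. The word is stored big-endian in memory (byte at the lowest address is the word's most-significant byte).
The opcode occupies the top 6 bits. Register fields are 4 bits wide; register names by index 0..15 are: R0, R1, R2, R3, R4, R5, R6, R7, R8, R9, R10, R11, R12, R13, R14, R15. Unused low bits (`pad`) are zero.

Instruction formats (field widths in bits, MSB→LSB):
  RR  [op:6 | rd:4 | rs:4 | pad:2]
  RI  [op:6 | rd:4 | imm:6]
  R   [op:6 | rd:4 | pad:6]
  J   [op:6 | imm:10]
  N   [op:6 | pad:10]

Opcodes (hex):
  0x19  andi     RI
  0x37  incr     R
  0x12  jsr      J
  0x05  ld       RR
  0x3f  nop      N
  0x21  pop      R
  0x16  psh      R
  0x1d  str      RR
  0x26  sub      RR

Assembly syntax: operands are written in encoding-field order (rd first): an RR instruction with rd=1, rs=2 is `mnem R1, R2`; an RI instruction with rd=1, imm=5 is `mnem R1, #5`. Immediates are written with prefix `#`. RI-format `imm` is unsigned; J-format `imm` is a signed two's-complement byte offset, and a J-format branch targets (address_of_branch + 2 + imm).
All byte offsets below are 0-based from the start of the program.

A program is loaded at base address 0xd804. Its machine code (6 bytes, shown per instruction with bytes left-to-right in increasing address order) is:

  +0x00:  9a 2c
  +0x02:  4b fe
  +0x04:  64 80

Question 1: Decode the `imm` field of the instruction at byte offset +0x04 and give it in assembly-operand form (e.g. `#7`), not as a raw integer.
#0

@+04  big-endian(64 80) = 0x6480
  top 6b → 0x19 → andi [RI]
  [9:6] rd=2 = R2
  [5:0] imm=0 = #0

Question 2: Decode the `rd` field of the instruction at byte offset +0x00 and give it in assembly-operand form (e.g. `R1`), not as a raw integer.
R8

off 0x00: read 9a 2c as big → 0x9a2c
  top 6b → 0x26 → sub [RR]
  [9:6] rd=8 = R8
  [5:2] rs=11 = R11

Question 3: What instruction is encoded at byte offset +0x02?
@+02  big-endian(4b fe) = 0x4bfe
  opcode bits[15:10]=0x12: jsr/J
  imm@[9:0]=0x3fe (s10→-2) ⇒ #-2

jsr #-2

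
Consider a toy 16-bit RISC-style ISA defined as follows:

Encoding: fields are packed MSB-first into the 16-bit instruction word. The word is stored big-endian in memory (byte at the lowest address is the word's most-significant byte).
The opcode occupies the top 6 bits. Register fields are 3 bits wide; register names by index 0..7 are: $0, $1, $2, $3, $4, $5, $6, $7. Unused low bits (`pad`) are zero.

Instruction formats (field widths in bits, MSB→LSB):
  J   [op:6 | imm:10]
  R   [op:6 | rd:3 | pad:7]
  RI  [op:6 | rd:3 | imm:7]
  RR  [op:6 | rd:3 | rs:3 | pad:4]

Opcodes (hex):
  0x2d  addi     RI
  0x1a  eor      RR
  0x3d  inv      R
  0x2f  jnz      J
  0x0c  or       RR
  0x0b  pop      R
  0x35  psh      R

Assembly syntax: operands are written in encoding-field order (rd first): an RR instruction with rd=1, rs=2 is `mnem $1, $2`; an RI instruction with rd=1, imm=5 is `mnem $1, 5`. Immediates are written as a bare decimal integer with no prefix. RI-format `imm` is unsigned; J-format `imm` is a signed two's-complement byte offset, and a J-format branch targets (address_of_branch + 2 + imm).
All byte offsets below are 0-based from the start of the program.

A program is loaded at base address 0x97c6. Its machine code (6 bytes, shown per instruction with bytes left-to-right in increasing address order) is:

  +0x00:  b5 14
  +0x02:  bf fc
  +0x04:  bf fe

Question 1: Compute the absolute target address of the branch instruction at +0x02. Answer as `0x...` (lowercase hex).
0x97c6

@+02  big-endian(bf fc) = 0xbffc
  opcode bits[15:10]=0x2f: jnz/J
  [9:0] imm=1020 (s10→-4) = -4
  target = base 0x97c6 + off 0x02 + 2 + imm -4 = 0x97c6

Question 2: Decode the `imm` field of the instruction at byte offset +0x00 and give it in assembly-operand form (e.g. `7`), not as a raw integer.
20

[00] b5 14 → 0xb514
  opcode bits[15:10]=0x2d: addi/RI
  rd@[9:7]=0x2 ⇒ $2
  imm@[6:0]=0x14 ⇒ 20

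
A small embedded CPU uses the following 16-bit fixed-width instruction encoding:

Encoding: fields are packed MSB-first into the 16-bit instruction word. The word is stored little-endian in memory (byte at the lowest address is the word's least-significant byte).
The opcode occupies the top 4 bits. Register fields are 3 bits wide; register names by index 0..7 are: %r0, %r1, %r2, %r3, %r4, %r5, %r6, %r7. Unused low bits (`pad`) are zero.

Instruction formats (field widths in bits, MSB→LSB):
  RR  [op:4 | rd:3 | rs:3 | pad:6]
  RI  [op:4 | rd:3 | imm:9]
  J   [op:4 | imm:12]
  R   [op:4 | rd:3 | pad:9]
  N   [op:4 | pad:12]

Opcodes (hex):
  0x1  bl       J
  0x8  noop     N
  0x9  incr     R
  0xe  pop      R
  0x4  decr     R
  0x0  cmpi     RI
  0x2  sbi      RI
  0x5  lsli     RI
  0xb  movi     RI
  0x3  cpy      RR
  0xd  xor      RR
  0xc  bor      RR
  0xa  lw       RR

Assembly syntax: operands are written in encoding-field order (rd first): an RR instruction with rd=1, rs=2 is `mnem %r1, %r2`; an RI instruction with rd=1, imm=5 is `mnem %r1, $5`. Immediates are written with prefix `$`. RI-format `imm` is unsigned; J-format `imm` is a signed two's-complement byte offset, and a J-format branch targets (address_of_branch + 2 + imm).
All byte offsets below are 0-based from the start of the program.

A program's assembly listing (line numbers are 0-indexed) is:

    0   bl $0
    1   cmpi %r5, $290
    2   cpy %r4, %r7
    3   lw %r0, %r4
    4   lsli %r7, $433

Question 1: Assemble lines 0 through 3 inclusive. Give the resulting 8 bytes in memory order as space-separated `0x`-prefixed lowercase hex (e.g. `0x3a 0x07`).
0x00 0x10 0x22 0x0b 0xc0 0x39 0x00 0xa1

line 0 (bl): pack op=0x1:4|imm=0:12 = 0x1000; little→ 00 10
line 1 (cmpi): pack op=0x0:4|rd=5:3|imm=290:9 = 0x0b22; little→ 22 0b
line 2 (cpy): pack op=0x3:4|rd=4:3|rs=7:3|pad=0:6 = 0x39c0; little→ c0 39
line 3 (lw): pack op=0xa:4|rd=0:3|rs=4:3|pad=0:6 = 0xa100; little→ 00 a1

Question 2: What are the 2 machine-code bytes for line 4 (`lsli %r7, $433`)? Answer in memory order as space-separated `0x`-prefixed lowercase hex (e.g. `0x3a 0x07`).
line 4 (lsli): pack op=0x5:4|rd=7:3|imm=433:9 = 0x5fb1; little→ b1 5f

0xb1 0x5f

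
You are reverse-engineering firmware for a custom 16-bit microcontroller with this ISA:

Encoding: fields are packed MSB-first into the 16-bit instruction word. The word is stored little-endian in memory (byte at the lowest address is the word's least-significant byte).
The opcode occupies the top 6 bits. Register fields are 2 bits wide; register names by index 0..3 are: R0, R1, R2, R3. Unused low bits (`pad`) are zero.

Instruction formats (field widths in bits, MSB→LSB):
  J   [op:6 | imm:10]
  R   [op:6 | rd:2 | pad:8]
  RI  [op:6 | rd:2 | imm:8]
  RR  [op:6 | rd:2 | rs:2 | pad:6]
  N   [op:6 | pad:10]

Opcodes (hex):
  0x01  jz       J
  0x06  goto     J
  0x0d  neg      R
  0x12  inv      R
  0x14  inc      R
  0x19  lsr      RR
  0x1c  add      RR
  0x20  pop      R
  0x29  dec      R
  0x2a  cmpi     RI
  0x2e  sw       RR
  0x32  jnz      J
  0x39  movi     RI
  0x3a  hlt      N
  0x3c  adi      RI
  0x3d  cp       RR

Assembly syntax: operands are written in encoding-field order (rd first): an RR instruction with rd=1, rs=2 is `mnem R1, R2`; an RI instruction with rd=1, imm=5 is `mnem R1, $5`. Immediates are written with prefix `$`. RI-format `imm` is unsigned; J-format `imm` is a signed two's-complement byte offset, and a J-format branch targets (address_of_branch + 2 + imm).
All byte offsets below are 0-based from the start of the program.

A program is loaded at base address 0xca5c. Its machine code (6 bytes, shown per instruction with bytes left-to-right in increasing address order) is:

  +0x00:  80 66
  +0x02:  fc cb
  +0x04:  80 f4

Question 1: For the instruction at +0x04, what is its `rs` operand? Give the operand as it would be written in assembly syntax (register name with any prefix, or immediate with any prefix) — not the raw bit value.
+0x04: 80 f4 ⇒ word 0xf480 (little)
  top 6b → 0x3d → cp [RR]
  rd@[9:8]=0x0 ⇒ R0
  rs@[7:6]=0x2 ⇒ R2

R2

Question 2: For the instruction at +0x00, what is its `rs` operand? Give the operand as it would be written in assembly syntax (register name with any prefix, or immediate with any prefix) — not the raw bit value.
R2

off 0x00: read 80 66 as little → 0x6680
  top 6b → 0x19 → lsr [RR]
  rd: (w>>8)&0x3=0x2 → R2
  rs: (w>>6)&0x3=0x2 → R2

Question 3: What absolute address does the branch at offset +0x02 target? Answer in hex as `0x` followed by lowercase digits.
+0x02: fc cb ⇒ word 0xcbfc (little)
  top 6b → 0x32 → jnz [J]
  [9:0] imm=1020 (s10→-4) = $-4
  target = base 0xca5c + off 0x02 + 2 + imm -4 = 0xca5c

0xca5c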